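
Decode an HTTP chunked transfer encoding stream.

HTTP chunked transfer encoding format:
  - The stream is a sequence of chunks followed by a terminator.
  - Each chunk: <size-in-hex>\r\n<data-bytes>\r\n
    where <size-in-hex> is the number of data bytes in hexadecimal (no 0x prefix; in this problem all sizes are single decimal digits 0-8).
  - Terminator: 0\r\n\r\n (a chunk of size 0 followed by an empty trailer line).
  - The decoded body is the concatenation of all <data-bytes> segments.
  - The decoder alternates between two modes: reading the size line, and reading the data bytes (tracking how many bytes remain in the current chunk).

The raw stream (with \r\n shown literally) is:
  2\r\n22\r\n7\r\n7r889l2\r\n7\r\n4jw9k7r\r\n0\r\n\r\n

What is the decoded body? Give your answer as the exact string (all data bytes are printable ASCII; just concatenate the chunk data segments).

Answer: 227r889l24jw9k7r

Derivation:
Chunk 1: stream[0..1]='2' size=0x2=2, data at stream[3..5]='22' -> body[0..2], body so far='22'
Chunk 2: stream[7..8]='7' size=0x7=7, data at stream[10..17]='7r889l2' -> body[2..9], body so far='227r889l2'
Chunk 3: stream[19..20]='7' size=0x7=7, data at stream[22..29]='4jw9k7r' -> body[9..16], body so far='227r889l24jw9k7r'
Chunk 4: stream[31..32]='0' size=0 (terminator). Final body='227r889l24jw9k7r' (16 bytes)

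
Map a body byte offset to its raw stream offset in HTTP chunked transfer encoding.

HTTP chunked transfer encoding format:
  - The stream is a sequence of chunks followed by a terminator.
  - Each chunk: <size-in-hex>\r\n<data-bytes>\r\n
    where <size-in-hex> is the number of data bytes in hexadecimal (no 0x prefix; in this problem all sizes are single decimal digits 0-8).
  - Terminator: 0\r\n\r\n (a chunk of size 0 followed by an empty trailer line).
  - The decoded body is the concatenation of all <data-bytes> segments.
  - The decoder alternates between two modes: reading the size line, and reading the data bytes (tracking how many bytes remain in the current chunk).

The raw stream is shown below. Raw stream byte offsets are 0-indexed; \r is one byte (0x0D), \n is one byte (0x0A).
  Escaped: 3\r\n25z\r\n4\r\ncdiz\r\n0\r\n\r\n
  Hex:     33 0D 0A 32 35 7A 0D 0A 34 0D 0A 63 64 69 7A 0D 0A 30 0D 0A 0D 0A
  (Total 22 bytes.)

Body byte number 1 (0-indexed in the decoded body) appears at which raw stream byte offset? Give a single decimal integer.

Chunk 1: stream[0..1]='3' size=0x3=3, data at stream[3..6]='25z' -> body[0..3], body so far='25z'
Chunk 2: stream[8..9]='4' size=0x4=4, data at stream[11..15]='cdiz' -> body[3..7], body so far='25zcdiz'
Chunk 3: stream[17..18]='0' size=0 (terminator). Final body='25zcdiz' (7 bytes)
Body byte 1 at stream offset 4

Answer: 4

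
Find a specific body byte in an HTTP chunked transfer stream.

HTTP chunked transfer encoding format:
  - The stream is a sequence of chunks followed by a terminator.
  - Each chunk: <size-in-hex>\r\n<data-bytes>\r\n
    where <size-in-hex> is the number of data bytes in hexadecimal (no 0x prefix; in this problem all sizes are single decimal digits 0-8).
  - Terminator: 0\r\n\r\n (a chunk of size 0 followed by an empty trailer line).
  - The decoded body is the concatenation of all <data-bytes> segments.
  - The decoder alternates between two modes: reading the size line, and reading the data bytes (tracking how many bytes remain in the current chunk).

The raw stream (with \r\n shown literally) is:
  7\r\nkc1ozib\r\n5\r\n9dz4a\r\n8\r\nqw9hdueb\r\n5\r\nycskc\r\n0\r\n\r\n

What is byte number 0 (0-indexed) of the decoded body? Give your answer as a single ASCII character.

Chunk 1: stream[0..1]='7' size=0x7=7, data at stream[3..10]='kc1ozib' -> body[0..7], body so far='kc1ozib'
Chunk 2: stream[12..13]='5' size=0x5=5, data at stream[15..20]='9dz4a' -> body[7..12], body so far='kc1ozib9dz4a'
Chunk 3: stream[22..23]='8' size=0x8=8, data at stream[25..33]='qw9hdueb' -> body[12..20], body so far='kc1ozib9dz4aqw9hdueb'
Chunk 4: stream[35..36]='5' size=0x5=5, data at stream[38..43]='ycskc' -> body[20..25], body so far='kc1ozib9dz4aqw9hduebycskc'
Chunk 5: stream[45..46]='0' size=0 (terminator). Final body='kc1ozib9dz4aqw9hduebycskc' (25 bytes)
Body byte 0 = 'k'

Answer: k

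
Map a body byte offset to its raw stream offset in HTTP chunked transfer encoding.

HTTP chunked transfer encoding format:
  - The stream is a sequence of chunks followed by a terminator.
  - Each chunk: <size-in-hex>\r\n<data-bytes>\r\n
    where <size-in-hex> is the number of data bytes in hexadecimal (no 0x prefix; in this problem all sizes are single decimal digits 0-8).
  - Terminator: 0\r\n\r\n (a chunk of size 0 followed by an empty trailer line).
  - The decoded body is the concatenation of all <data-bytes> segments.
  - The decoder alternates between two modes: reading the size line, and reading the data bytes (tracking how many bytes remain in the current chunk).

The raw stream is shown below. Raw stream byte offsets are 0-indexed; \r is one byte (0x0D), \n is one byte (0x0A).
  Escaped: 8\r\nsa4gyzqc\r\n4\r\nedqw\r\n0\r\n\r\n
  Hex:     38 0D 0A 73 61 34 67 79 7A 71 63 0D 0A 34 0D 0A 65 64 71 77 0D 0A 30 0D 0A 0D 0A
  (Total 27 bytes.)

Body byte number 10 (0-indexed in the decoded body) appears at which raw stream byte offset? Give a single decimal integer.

Chunk 1: stream[0..1]='8' size=0x8=8, data at stream[3..11]='sa4gyzqc' -> body[0..8], body so far='sa4gyzqc'
Chunk 2: stream[13..14]='4' size=0x4=4, data at stream[16..20]='edqw' -> body[8..12], body so far='sa4gyzqcedqw'
Chunk 3: stream[22..23]='0' size=0 (terminator). Final body='sa4gyzqcedqw' (12 bytes)
Body byte 10 at stream offset 18

Answer: 18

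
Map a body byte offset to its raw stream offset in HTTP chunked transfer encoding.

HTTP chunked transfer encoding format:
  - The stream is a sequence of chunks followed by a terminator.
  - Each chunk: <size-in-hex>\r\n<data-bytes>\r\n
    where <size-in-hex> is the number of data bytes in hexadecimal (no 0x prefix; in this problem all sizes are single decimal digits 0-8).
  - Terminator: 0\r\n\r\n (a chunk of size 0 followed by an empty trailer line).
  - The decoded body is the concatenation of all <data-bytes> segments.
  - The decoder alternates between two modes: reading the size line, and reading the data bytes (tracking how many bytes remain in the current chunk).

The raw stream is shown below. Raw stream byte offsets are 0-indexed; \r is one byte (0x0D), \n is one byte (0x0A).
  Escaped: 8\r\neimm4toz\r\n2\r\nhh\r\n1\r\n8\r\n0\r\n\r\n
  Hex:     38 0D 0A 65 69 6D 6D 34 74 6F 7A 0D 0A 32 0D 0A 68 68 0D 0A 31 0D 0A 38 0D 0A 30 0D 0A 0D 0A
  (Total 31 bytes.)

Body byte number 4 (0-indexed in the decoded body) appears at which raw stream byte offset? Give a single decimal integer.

Chunk 1: stream[0..1]='8' size=0x8=8, data at stream[3..11]='eimm4toz' -> body[0..8], body so far='eimm4toz'
Chunk 2: stream[13..14]='2' size=0x2=2, data at stream[16..18]='hh' -> body[8..10], body so far='eimm4tozhh'
Chunk 3: stream[20..21]='1' size=0x1=1, data at stream[23..24]='8' -> body[10..11], body so far='eimm4tozhh8'
Chunk 4: stream[26..27]='0' size=0 (terminator). Final body='eimm4tozhh8' (11 bytes)
Body byte 4 at stream offset 7

Answer: 7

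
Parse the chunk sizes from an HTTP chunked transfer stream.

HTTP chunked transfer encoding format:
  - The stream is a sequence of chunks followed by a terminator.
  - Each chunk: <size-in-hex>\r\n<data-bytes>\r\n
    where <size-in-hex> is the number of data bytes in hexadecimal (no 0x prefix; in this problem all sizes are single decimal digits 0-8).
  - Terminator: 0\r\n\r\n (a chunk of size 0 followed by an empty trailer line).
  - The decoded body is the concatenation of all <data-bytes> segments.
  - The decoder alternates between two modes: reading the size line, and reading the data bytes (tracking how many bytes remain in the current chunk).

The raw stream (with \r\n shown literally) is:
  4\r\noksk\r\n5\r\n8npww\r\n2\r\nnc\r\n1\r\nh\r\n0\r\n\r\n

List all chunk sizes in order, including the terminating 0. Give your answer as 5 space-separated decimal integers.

Chunk 1: stream[0..1]='4' size=0x4=4, data at stream[3..7]='oksk' -> body[0..4], body so far='oksk'
Chunk 2: stream[9..10]='5' size=0x5=5, data at stream[12..17]='8npww' -> body[4..9], body so far='oksk8npww'
Chunk 3: stream[19..20]='2' size=0x2=2, data at stream[22..24]='nc' -> body[9..11], body so far='oksk8npwwnc'
Chunk 4: stream[26..27]='1' size=0x1=1, data at stream[29..30]='h' -> body[11..12], body so far='oksk8npwwnch'
Chunk 5: stream[32..33]='0' size=0 (terminator). Final body='oksk8npwwnch' (12 bytes)

Answer: 4 5 2 1 0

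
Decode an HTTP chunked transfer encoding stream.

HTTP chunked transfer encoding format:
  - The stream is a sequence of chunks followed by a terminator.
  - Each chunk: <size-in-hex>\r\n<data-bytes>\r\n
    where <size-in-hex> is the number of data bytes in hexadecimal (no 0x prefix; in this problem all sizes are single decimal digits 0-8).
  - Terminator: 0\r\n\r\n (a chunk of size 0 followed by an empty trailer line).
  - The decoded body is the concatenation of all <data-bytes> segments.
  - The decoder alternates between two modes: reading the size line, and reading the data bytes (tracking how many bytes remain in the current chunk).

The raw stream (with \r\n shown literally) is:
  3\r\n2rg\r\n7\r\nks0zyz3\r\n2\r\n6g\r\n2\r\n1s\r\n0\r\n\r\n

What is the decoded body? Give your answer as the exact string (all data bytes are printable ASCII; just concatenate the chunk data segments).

Chunk 1: stream[0..1]='3' size=0x3=3, data at stream[3..6]='2rg' -> body[0..3], body so far='2rg'
Chunk 2: stream[8..9]='7' size=0x7=7, data at stream[11..18]='ks0zyz3' -> body[3..10], body so far='2rgks0zyz3'
Chunk 3: stream[20..21]='2' size=0x2=2, data at stream[23..25]='6g' -> body[10..12], body so far='2rgks0zyz36g'
Chunk 4: stream[27..28]='2' size=0x2=2, data at stream[30..32]='1s' -> body[12..14], body so far='2rgks0zyz36g1s'
Chunk 5: stream[34..35]='0' size=0 (terminator). Final body='2rgks0zyz36g1s' (14 bytes)

Answer: 2rgks0zyz36g1s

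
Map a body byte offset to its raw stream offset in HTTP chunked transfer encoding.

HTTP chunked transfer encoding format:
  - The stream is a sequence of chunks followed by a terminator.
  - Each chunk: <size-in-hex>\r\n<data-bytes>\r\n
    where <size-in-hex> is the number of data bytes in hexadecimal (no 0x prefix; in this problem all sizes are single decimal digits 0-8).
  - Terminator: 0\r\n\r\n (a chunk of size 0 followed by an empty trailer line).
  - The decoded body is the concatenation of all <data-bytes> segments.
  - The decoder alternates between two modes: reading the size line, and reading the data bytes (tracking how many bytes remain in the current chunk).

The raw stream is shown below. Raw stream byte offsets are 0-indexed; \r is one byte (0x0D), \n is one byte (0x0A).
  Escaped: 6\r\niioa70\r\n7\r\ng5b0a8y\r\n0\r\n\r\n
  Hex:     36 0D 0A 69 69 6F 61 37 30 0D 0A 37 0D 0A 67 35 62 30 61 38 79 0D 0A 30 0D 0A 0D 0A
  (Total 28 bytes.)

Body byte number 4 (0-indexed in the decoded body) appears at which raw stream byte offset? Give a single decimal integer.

Chunk 1: stream[0..1]='6' size=0x6=6, data at stream[3..9]='iioa70' -> body[0..6], body so far='iioa70'
Chunk 2: stream[11..12]='7' size=0x7=7, data at stream[14..21]='g5b0a8y' -> body[6..13], body so far='iioa70g5b0a8y'
Chunk 3: stream[23..24]='0' size=0 (terminator). Final body='iioa70g5b0a8y' (13 bytes)
Body byte 4 at stream offset 7

Answer: 7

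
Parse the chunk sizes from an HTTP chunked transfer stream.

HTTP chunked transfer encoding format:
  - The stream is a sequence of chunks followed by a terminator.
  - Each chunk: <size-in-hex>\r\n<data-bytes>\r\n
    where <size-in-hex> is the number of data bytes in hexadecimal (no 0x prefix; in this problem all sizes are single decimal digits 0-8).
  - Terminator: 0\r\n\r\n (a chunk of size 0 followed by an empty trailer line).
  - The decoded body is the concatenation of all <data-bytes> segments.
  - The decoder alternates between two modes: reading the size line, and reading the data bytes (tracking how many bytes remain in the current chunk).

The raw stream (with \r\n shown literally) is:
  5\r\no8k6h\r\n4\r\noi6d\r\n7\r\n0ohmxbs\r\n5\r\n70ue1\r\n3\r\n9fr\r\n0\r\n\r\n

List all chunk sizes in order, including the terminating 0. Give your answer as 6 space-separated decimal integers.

Chunk 1: stream[0..1]='5' size=0x5=5, data at stream[3..8]='o8k6h' -> body[0..5], body so far='o8k6h'
Chunk 2: stream[10..11]='4' size=0x4=4, data at stream[13..17]='oi6d' -> body[5..9], body so far='o8k6hoi6d'
Chunk 3: stream[19..20]='7' size=0x7=7, data at stream[22..29]='0ohmxbs' -> body[9..16], body so far='o8k6hoi6d0ohmxbs'
Chunk 4: stream[31..32]='5' size=0x5=5, data at stream[34..39]='70ue1' -> body[16..21], body so far='o8k6hoi6d0ohmxbs70ue1'
Chunk 5: stream[41..42]='3' size=0x3=3, data at stream[44..47]='9fr' -> body[21..24], body so far='o8k6hoi6d0ohmxbs70ue19fr'
Chunk 6: stream[49..50]='0' size=0 (terminator). Final body='o8k6hoi6d0ohmxbs70ue19fr' (24 bytes)

Answer: 5 4 7 5 3 0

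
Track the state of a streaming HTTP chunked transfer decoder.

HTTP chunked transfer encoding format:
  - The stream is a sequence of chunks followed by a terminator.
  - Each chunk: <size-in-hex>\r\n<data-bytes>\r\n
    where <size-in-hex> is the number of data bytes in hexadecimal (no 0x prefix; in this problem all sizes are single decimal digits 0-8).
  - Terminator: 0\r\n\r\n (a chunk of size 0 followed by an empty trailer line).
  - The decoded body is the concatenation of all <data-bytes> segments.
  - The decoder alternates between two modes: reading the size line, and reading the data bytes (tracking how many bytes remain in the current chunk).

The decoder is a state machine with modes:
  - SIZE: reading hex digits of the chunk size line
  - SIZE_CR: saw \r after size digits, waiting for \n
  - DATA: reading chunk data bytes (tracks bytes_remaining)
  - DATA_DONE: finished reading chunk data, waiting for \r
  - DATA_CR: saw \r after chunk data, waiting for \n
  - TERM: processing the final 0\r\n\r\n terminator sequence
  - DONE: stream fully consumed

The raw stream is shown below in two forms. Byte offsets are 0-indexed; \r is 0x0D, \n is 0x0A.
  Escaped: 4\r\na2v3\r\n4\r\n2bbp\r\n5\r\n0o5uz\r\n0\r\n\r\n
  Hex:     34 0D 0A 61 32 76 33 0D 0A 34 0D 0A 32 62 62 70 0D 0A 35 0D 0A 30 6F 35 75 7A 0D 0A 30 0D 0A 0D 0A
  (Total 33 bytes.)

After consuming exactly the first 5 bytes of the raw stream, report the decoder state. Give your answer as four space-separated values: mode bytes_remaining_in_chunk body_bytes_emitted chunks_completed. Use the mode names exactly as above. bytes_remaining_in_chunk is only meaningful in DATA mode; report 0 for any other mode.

Byte 0 = '4': mode=SIZE remaining=0 emitted=0 chunks_done=0
Byte 1 = 0x0D: mode=SIZE_CR remaining=0 emitted=0 chunks_done=0
Byte 2 = 0x0A: mode=DATA remaining=4 emitted=0 chunks_done=0
Byte 3 = 'a': mode=DATA remaining=3 emitted=1 chunks_done=0
Byte 4 = '2': mode=DATA remaining=2 emitted=2 chunks_done=0

Answer: DATA 2 2 0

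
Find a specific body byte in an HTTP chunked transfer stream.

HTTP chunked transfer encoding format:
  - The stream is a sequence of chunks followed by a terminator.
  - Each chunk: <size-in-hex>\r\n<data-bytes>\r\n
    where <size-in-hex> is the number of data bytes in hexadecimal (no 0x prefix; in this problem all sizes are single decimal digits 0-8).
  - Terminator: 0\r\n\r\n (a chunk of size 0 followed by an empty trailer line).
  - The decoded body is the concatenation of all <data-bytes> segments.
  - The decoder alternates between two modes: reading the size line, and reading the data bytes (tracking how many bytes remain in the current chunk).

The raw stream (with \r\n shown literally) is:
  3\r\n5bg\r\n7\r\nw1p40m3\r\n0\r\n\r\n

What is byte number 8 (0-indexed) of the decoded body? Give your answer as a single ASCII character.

Chunk 1: stream[0..1]='3' size=0x3=3, data at stream[3..6]='5bg' -> body[0..3], body so far='5bg'
Chunk 2: stream[8..9]='7' size=0x7=7, data at stream[11..18]='w1p40m3' -> body[3..10], body so far='5bgw1p40m3'
Chunk 3: stream[20..21]='0' size=0 (terminator). Final body='5bgw1p40m3' (10 bytes)
Body byte 8 = 'm'

Answer: m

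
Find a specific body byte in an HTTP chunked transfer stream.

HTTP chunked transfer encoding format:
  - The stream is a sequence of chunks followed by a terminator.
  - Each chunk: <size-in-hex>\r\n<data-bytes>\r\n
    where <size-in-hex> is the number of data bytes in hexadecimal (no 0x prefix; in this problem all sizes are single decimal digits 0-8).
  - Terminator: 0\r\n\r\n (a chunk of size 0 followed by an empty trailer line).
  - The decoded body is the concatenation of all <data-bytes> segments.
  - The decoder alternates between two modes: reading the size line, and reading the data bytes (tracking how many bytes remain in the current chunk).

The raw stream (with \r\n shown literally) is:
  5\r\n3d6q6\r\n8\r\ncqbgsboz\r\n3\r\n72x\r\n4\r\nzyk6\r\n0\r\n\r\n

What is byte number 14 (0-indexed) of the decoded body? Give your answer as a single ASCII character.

Answer: 2

Derivation:
Chunk 1: stream[0..1]='5' size=0x5=5, data at stream[3..8]='3d6q6' -> body[0..5], body so far='3d6q6'
Chunk 2: stream[10..11]='8' size=0x8=8, data at stream[13..21]='cqbgsboz' -> body[5..13], body so far='3d6q6cqbgsboz'
Chunk 3: stream[23..24]='3' size=0x3=3, data at stream[26..29]='72x' -> body[13..16], body so far='3d6q6cqbgsboz72x'
Chunk 4: stream[31..32]='4' size=0x4=4, data at stream[34..38]='zyk6' -> body[16..20], body so far='3d6q6cqbgsboz72xzyk6'
Chunk 5: stream[40..41]='0' size=0 (terminator). Final body='3d6q6cqbgsboz72xzyk6' (20 bytes)
Body byte 14 = '2'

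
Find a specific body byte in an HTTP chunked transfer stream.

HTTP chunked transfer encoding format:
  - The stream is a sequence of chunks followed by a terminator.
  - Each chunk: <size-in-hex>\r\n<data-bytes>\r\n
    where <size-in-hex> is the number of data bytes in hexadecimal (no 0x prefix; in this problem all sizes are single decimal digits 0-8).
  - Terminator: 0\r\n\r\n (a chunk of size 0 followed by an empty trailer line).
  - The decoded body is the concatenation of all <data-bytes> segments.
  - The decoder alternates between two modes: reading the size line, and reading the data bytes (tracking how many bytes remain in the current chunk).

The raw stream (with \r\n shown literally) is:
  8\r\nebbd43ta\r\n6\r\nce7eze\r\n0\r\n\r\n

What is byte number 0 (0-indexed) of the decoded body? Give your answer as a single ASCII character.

Answer: e

Derivation:
Chunk 1: stream[0..1]='8' size=0x8=8, data at stream[3..11]='ebbd43ta' -> body[0..8], body so far='ebbd43ta'
Chunk 2: stream[13..14]='6' size=0x6=6, data at stream[16..22]='ce7eze' -> body[8..14], body so far='ebbd43tace7eze'
Chunk 3: stream[24..25]='0' size=0 (terminator). Final body='ebbd43tace7eze' (14 bytes)
Body byte 0 = 'e'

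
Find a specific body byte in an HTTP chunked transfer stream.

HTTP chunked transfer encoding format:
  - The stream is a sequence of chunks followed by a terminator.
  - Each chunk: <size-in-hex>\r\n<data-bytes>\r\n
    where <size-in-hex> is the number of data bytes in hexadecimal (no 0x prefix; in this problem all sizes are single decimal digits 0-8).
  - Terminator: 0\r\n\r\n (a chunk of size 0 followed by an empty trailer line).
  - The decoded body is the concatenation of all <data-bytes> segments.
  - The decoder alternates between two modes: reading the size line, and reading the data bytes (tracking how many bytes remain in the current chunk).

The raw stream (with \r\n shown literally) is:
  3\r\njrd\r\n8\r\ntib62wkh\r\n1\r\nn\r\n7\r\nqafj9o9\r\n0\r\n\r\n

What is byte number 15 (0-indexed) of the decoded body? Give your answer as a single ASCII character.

Answer: j

Derivation:
Chunk 1: stream[0..1]='3' size=0x3=3, data at stream[3..6]='jrd' -> body[0..3], body so far='jrd'
Chunk 2: stream[8..9]='8' size=0x8=8, data at stream[11..19]='tib62wkh' -> body[3..11], body so far='jrdtib62wkh'
Chunk 3: stream[21..22]='1' size=0x1=1, data at stream[24..25]='n' -> body[11..12], body so far='jrdtib62wkhn'
Chunk 4: stream[27..28]='7' size=0x7=7, data at stream[30..37]='qafj9o9' -> body[12..19], body so far='jrdtib62wkhnqafj9o9'
Chunk 5: stream[39..40]='0' size=0 (terminator). Final body='jrdtib62wkhnqafj9o9' (19 bytes)
Body byte 15 = 'j'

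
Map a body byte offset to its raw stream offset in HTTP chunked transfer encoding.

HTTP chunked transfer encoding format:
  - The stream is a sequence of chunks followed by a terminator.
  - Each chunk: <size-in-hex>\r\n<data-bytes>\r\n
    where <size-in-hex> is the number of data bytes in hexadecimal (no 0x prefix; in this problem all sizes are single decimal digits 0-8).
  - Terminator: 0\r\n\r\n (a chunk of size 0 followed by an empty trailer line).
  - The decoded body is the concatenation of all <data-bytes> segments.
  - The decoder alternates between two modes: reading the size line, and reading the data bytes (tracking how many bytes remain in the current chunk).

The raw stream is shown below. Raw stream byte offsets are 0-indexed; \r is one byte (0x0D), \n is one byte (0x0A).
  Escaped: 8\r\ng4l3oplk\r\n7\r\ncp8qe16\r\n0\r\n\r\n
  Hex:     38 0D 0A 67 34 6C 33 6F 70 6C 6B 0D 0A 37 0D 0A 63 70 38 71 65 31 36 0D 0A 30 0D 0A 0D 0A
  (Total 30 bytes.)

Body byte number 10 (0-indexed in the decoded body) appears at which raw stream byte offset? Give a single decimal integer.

Chunk 1: stream[0..1]='8' size=0x8=8, data at stream[3..11]='g4l3oplk' -> body[0..8], body so far='g4l3oplk'
Chunk 2: stream[13..14]='7' size=0x7=7, data at stream[16..23]='cp8qe16' -> body[8..15], body so far='g4l3oplkcp8qe16'
Chunk 3: stream[25..26]='0' size=0 (terminator). Final body='g4l3oplkcp8qe16' (15 bytes)
Body byte 10 at stream offset 18

Answer: 18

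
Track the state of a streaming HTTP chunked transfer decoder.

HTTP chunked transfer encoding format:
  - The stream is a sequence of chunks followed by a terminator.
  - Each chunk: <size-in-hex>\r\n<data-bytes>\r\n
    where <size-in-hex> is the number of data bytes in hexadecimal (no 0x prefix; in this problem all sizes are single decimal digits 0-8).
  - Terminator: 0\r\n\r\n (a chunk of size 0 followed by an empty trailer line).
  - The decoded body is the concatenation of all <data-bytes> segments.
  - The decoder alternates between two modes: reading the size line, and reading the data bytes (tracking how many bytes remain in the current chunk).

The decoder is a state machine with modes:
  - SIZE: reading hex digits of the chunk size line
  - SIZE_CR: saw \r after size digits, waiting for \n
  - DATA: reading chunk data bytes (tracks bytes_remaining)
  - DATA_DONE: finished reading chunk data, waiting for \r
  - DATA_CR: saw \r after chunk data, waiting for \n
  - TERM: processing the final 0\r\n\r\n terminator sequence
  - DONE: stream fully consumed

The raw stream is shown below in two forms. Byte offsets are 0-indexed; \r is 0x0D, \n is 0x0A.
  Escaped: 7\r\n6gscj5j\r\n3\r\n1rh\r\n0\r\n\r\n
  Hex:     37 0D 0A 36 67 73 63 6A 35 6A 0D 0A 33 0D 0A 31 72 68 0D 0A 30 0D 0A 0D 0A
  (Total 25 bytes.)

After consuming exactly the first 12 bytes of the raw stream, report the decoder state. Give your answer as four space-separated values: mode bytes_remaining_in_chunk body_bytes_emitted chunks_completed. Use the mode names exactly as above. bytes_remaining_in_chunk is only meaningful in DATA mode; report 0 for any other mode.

Answer: SIZE 0 7 1

Derivation:
Byte 0 = '7': mode=SIZE remaining=0 emitted=0 chunks_done=0
Byte 1 = 0x0D: mode=SIZE_CR remaining=0 emitted=0 chunks_done=0
Byte 2 = 0x0A: mode=DATA remaining=7 emitted=0 chunks_done=0
Byte 3 = '6': mode=DATA remaining=6 emitted=1 chunks_done=0
Byte 4 = 'g': mode=DATA remaining=5 emitted=2 chunks_done=0
Byte 5 = 's': mode=DATA remaining=4 emitted=3 chunks_done=0
Byte 6 = 'c': mode=DATA remaining=3 emitted=4 chunks_done=0
Byte 7 = 'j': mode=DATA remaining=2 emitted=5 chunks_done=0
Byte 8 = '5': mode=DATA remaining=1 emitted=6 chunks_done=0
Byte 9 = 'j': mode=DATA_DONE remaining=0 emitted=7 chunks_done=0
Byte 10 = 0x0D: mode=DATA_CR remaining=0 emitted=7 chunks_done=0
Byte 11 = 0x0A: mode=SIZE remaining=0 emitted=7 chunks_done=1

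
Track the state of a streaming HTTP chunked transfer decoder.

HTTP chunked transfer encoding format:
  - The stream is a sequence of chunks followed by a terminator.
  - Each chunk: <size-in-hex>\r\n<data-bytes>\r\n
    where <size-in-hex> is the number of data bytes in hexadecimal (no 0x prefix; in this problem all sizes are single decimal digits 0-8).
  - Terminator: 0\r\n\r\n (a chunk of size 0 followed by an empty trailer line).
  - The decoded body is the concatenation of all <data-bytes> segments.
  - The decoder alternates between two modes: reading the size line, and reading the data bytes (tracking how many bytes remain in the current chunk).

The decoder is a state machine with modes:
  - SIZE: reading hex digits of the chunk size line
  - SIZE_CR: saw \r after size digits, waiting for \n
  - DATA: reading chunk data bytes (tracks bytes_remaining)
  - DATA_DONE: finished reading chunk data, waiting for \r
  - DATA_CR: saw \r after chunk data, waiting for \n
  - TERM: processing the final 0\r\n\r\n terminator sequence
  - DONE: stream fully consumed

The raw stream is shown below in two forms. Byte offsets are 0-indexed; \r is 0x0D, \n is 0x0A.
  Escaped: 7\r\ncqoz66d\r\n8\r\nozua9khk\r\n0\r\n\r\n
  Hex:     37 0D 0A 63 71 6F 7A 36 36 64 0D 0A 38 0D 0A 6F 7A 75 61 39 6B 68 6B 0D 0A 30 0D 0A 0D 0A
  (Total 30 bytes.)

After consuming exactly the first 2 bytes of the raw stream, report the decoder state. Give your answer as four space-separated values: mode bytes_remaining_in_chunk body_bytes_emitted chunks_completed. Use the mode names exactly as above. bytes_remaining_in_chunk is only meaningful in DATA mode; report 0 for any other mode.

Byte 0 = '7': mode=SIZE remaining=0 emitted=0 chunks_done=0
Byte 1 = 0x0D: mode=SIZE_CR remaining=0 emitted=0 chunks_done=0

Answer: SIZE_CR 0 0 0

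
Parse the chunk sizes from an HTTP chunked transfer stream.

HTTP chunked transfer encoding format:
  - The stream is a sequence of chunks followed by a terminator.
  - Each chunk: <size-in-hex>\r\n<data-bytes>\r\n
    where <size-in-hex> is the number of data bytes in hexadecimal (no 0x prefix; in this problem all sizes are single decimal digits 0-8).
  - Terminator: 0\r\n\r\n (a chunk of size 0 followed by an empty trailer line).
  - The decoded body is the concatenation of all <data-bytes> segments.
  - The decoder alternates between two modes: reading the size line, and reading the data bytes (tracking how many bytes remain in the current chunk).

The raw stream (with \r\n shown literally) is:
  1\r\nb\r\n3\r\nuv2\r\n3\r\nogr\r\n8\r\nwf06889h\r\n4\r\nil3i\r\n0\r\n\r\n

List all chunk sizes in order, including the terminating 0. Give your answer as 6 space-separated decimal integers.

Answer: 1 3 3 8 4 0

Derivation:
Chunk 1: stream[0..1]='1' size=0x1=1, data at stream[3..4]='b' -> body[0..1], body so far='b'
Chunk 2: stream[6..7]='3' size=0x3=3, data at stream[9..12]='uv2' -> body[1..4], body so far='buv2'
Chunk 3: stream[14..15]='3' size=0x3=3, data at stream[17..20]='ogr' -> body[4..7], body so far='buv2ogr'
Chunk 4: stream[22..23]='8' size=0x8=8, data at stream[25..33]='wf06889h' -> body[7..15], body so far='buv2ogrwf06889h'
Chunk 5: stream[35..36]='4' size=0x4=4, data at stream[38..42]='il3i' -> body[15..19], body so far='buv2ogrwf06889hil3i'
Chunk 6: stream[44..45]='0' size=0 (terminator). Final body='buv2ogrwf06889hil3i' (19 bytes)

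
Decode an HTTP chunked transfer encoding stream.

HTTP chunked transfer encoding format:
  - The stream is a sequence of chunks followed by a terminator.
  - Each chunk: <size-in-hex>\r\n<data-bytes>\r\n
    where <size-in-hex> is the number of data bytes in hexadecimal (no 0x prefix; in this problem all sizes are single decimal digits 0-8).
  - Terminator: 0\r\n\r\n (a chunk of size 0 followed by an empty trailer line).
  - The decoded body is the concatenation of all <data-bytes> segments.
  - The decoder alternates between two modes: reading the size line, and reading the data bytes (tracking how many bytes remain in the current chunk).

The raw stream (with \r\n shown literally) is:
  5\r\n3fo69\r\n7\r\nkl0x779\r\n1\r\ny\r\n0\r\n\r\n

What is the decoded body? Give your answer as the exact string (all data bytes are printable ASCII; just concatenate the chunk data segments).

Chunk 1: stream[0..1]='5' size=0x5=5, data at stream[3..8]='3fo69' -> body[0..5], body so far='3fo69'
Chunk 2: stream[10..11]='7' size=0x7=7, data at stream[13..20]='kl0x779' -> body[5..12], body so far='3fo69kl0x779'
Chunk 3: stream[22..23]='1' size=0x1=1, data at stream[25..26]='y' -> body[12..13], body so far='3fo69kl0x779y'
Chunk 4: stream[28..29]='0' size=0 (terminator). Final body='3fo69kl0x779y' (13 bytes)

Answer: 3fo69kl0x779y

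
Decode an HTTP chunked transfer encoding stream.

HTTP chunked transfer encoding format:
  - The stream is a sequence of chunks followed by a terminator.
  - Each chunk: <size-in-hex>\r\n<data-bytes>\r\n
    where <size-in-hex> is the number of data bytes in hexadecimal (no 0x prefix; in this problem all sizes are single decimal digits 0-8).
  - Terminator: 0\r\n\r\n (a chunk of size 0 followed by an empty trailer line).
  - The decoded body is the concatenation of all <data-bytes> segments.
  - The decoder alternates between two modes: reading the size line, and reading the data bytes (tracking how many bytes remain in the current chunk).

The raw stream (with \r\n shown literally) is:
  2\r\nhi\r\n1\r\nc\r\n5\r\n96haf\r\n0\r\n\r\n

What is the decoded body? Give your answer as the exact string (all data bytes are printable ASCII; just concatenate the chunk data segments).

Chunk 1: stream[0..1]='2' size=0x2=2, data at stream[3..5]='hi' -> body[0..2], body so far='hi'
Chunk 2: stream[7..8]='1' size=0x1=1, data at stream[10..11]='c' -> body[2..3], body so far='hic'
Chunk 3: stream[13..14]='5' size=0x5=5, data at stream[16..21]='96haf' -> body[3..8], body so far='hic96haf'
Chunk 4: stream[23..24]='0' size=0 (terminator). Final body='hic96haf' (8 bytes)

Answer: hic96haf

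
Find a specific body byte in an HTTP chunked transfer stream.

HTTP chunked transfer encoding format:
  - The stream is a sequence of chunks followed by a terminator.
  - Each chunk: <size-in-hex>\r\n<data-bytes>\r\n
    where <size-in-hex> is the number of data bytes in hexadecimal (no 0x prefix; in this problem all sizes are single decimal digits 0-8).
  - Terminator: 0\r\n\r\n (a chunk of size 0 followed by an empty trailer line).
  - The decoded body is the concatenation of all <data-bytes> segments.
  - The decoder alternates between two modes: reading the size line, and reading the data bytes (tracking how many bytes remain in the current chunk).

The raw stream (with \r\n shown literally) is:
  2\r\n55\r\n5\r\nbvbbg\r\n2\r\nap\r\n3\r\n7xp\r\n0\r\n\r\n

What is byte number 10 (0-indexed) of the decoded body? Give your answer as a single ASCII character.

Answer: x

Derivation:
Chunk 1: stream[0..1]='2' size=0x2=2, data at stream[3..5]='55' -> body[0..2], body so far='55'
Chunk 2: stream[7..8]='5' size=0x5=5, data at stream[10..15]='bvbbg' -> body[2..7], body so far='55bvbbg'
Chunk 3: stream[17..18]='2' size=0x2=2, data at stream[20..22]='ap' -> body[7..9], body so far='55bvbbgap'
Chunk 4: stream[24..25]='3' size=0x3=3, data at stream[27..30]='7xp' -> body[9..12], body so far='55bvbbgap7xp'
Chunk 5: stream[32..33]='0' size=0 (terminator). Final body='55bvbbgap7xp' (12 bytes)
Body byte 10 = 'x'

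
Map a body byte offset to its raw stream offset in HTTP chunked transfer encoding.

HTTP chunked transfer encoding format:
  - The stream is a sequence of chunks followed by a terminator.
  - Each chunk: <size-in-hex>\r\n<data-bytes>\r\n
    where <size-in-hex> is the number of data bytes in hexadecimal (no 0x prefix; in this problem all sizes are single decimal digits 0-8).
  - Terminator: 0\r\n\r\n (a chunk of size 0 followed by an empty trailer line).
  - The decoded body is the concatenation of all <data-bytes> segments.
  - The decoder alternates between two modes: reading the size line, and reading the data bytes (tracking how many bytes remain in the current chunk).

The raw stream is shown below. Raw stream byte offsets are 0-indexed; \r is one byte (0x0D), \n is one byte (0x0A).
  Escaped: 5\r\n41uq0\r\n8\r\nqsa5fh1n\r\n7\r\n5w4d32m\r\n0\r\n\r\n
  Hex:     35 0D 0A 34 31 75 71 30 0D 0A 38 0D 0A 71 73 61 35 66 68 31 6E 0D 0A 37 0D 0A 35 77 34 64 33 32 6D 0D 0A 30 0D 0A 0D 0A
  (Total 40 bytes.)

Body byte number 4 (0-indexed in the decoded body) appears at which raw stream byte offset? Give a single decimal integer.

Answer: 7

Derivation:
Chunk 1: stream[0..1]='5' size=0x5=5, data at stream[3..8]='41uq0' -> body[0..5], body so far='41uq0'
Chunk 2: stream[10..11]='8' size=0x8=8, data at stream[13..21]='qsa5fh1n' -> body[5..13], body so far='41uq0qsa5fh1n'
Chunk 3: stream[23..24]='7' size=0x7=7, data at stream[26..33]='5w4d32m' -> body[13..20], body so far='41uq0qsa5fh1n5w4d32m'
Chunk 4: stream[35..36]='0' size=0 (terminator). Final body='41uq0qsa5fh1n5w4d32m' (20 bytes)
Body byte 4 at stream offset 7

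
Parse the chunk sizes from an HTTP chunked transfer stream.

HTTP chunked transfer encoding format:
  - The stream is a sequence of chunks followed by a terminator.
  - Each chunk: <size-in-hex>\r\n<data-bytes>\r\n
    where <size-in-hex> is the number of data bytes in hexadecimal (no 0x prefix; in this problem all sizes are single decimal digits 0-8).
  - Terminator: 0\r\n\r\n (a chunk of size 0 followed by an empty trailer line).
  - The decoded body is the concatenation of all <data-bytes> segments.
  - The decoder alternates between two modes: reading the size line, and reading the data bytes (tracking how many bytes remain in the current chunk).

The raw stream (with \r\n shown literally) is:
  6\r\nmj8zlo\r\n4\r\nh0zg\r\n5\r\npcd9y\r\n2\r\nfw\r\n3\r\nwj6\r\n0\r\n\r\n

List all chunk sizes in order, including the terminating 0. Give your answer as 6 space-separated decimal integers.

Answer: 6 4 5 2 3 0

Derivation:
Chunk 1: stream[0..1]='6' size=0x6=6, data at stream[3..9]='mj8zlo' -> body[0..6], body so far='mj8zlo'
Chunk 2: stream[11..12]='4' size=0x4=4, data at stream[14..18]='h0zg' -> body[6..10], body so far='mj8zloh0zg'
Chunk 3: stream[20..21]='5' size=0x5=5, data at stream[23..28]='pcd9y' -> body[10..15], body so far='mj8zloh0zgpcd9y'
Chunk 4: stream[30..31]='2' size=0x2=2, data at stream[33..35]='fw' -> body[15..17], body so far='mj8zloh0zgpcd9yfw'
Chunk 5: stream[37..38]='3' size=0x3=3, data at stream[40..43]='wj6' -> body[17..20], body so far='mj8zloh0zgpcd9yfwwj6'
Chunk 6: stream[45..46]='0' size=0 (terminator). Final body='mj8zloh0zgpcd9yfwwj6' (20 bytes)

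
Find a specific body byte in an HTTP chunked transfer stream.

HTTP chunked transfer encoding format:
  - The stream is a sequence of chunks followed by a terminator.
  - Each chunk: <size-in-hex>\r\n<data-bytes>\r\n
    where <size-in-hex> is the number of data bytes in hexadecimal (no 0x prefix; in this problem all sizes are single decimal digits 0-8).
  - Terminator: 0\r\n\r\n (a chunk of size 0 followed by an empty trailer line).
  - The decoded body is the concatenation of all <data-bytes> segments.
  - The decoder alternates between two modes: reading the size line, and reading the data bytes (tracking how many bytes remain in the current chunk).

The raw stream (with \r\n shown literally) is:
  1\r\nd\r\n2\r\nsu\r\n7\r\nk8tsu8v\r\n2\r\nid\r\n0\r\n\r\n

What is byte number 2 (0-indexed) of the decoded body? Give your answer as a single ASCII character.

Answer: u

Derivation:
Chunk 1: stream[0..1]='1' size=0x1=1, data at stream[3..4]='d' -> body[0..1], body so far='d'
Chunk 2: stream[6..7]='2' size=0x2=2, data at stream[9..11]='su' -> body[1..3], body so far='dsu'
Chunk 3: stream[13..14]='7' size=0x7=7, data at stream[16..23]='k8tsu8v' -> body[3..10], body so far='dsuk8tsu8v'
Chunk 4: stream[25..26]='2' size=0x2=2, data at stream[28..30]='id' -> body[10..12], body so far='dsuk8tsu8vid'
Chunk 5: stream[32..33]='0' size=0 (terminator). Final body='dsuk8tsu8vid' (12 bytes)
Body byte 2 = 'u'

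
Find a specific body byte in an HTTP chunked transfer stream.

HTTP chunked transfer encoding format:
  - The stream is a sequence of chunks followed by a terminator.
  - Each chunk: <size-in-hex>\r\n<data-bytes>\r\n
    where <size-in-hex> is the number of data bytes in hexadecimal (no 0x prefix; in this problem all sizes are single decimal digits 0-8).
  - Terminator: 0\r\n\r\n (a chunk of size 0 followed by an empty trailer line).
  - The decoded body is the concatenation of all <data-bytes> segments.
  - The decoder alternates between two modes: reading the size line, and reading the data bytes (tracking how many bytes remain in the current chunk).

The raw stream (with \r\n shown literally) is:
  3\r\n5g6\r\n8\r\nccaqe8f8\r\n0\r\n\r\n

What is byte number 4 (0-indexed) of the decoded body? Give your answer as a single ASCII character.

Chunk 1: stream[0..1]='3' size=0x3=3, data at stream[3..6]='5g6' -> body[0..3], body so far='5g6'
Chunk 2: stream[8..9]='8' size=0x8=8, data at stream[11..19]='ccaqe8f8' -> body[3..11], body so far='5g6ccaqe8f8'
Chunk 3: stream[21..22]='0' size=0 (terminator). Final body='5g6ccaqe8f8' (11 bytes)
Body byte 4 = 'c'

Answer: c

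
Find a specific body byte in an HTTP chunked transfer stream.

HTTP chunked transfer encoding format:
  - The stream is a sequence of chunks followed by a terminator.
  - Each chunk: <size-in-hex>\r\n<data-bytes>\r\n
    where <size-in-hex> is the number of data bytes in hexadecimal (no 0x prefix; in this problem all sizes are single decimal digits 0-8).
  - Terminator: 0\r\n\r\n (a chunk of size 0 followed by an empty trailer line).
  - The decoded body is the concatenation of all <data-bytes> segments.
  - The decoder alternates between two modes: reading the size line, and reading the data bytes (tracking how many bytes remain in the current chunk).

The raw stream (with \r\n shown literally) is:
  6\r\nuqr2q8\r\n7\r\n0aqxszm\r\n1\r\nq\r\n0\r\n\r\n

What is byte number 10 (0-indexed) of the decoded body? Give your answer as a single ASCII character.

Chunk 1: stream[0..1]='6' size=0x6=6, data at stream[3..9]='uqr2q8' -> body[0..6], body so far='uqr2q8'
Chunk 2: stream[11..12]='7' size=0x7=7, data at stream[14..21]='0aqxszm' -> body[6..13], body so far='uqr2q80aqxszm'
Chunk 3: stream[23..24]='1' size=0x1=1, data at stream[26..27]='q' -> body[13..14], body so far='uqr2q80aqxszmq'
Chunk 4: stream[29..30]='0' size=0 (terminator). Final body='uqr2q80aqxszmq' (14 bytes)
Body byte 10 = 's'

Answer: s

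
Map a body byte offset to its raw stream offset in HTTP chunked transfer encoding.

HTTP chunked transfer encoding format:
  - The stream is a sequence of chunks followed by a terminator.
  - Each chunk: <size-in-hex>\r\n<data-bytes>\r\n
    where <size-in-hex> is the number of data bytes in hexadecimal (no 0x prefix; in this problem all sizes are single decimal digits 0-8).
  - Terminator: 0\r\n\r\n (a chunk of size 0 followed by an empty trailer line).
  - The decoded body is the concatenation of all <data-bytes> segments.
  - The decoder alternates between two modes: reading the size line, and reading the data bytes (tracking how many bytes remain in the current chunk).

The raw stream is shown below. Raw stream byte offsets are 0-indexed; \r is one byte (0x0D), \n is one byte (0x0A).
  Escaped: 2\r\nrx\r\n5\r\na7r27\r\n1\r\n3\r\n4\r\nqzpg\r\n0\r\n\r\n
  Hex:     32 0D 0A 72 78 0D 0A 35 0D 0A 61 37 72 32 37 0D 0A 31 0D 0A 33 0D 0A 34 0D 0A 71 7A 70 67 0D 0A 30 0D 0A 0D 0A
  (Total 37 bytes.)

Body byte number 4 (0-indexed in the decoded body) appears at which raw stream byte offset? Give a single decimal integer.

Chunk 1: stream[0..1]='2' size=0x2=2, data at stream[3..5]='rx' -> body[0..2], body so far='rx'
Chunk 2: stream[7..8]='5' size=0x5=5, data at stream[10..15]='a7r27' -> body[2..7], body so far='rxa7r27'
Chunk 3: stream[17..18]='1' size=0x1=1, data at stream[20..21]='3' -> body[7..8], body so far='rxa7r273'
Chunk 4: stream[23..24]='4' size=0x4=4, data at stream[26..30]='qzpg' -> body[8..12], body so far='rxa7r273qzpg'
Chunk 5: stream[32..33]='0' size=0 (terminator). Final body='rxa7r273qzpg' (12 bytes)
Body byte 4 at stream offset 12

Answer: 12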